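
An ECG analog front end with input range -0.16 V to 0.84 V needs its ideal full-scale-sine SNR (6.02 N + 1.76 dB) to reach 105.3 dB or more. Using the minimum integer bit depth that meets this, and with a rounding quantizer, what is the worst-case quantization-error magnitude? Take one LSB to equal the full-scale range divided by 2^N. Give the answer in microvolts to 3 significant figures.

1.91 µV

Span: 0.84 V − (-0.16 V) = 1 V.
6.02 N + 1.76 ≥ 105.3 gives N ≥ 17.199, so the minimum integer is 18.
LSB = 1 V ÷ 2^18 = 1/262144 V = 3.8147 µV.
Half an LSB is 1.91 µV.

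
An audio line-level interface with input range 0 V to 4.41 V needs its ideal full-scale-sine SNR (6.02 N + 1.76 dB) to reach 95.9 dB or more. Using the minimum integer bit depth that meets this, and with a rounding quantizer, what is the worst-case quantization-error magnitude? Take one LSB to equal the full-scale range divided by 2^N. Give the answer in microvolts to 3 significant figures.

33.6 µV

V_FS = 4.41 V.
Solving 6.02 N ≥ 95.9 − 1.76: N ≥ 15.638. Round up → N = 16.
LSB = 4.41 V ÷ 2^16 = 4.41/65536 V = 67.291 µV.
|e|_max = LSB/2 = 33.6 µV.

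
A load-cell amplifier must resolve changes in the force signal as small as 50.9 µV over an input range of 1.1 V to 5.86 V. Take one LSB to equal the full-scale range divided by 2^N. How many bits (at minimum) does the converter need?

17 bits

Span: 5.86 V − (1.1 V) = 4.76 V.
Levels needed ≥ 4.76/50.9 µV = 93520. 2^17 = 131072 suffices, so N_min = 17.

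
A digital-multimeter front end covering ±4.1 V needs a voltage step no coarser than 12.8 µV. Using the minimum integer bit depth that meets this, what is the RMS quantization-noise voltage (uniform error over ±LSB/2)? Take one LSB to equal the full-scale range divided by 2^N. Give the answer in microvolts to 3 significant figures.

The full-scale span is 4.1 − (-4.1) = 8.2 V.
Levels needed ≥ 8.2/12.8 µV = 640600. 2^20 = 1048576 suffices, so N_min = 20.
Step size = 8.2/1048576 V = 7.8201 µV.
RMS noise = LSB/√12 = 2.26 µV.

2.26 µV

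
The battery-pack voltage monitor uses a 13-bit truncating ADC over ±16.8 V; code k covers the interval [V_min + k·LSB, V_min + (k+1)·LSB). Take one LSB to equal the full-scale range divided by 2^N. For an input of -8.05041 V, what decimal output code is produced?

2133

Range = 16.8 − (-16.8) = 33.6 V. LSB = 33.6 V / 2^13 ≈ 4.102 mV.
code = ⌊(V_in − V_min)/LSB⌋ = ⌊(V_in − V_min) × 2^13 / range⌋
     = ⌊(-8.05041 − (-16.8)) × 8192 / 33.6⌋ = ⌊8.74959 × 8192/33.6⌋
     = ⌊2133.233⌋ = 2133.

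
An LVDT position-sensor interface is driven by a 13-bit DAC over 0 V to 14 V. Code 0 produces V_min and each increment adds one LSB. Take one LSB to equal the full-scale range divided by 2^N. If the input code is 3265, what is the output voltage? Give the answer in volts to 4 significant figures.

5.580 V

Span = 14 V. LSB = 14 V / 2^13.
V_out = 0 + 3265 × (14/8192) V
      = 0 V + 5.57983 V = 5.57983 V.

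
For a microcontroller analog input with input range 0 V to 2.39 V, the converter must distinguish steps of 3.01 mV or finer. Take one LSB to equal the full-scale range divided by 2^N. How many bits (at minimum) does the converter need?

V_FS = 2.39 V.
Levels needed ≥ 2.39/3.01 mV = 794.0. 2^10 = 1024 suffices, so N_min = 10.

10 bits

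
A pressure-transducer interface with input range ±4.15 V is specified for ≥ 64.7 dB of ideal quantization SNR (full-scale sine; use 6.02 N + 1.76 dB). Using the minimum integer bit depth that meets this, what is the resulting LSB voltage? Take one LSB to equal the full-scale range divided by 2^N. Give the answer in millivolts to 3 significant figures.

4.05 mV

Span: 4.15 V − (-4.15 V) = 8.3 V.
6.02 N + 1.76 ≥ 64.7 gives N ≥ 10.455, so the minimum integer is 11.
LSB = 8.3 V / 2^11 = 4.05 mV.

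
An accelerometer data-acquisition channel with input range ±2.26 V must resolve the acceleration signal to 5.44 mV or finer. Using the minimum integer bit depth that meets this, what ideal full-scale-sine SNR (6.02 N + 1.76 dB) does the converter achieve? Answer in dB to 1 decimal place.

Range = 2.26 − (-2.26) = 4.52 V.
4.52 V / 5.44 mV = 830.9. Since 2^9 = 512 and 2^10 = 1024, N = 10.
6.02(10) + 1.76 = 61.96 dB.

62.0 dB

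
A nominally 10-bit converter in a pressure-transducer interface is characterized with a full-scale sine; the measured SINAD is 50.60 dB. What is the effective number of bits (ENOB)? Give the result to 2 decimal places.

8.11 bits

ENOB = (SINAD − 1.76) / 6.02 = (50.60 − 1.76) / 6.02 = 48.84 / 6.02 = 8.1130.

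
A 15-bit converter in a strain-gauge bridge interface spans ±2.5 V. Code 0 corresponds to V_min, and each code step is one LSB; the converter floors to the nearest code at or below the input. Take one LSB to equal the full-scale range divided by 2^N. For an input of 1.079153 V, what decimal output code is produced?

23456

Full-scale range = 2.5 V − (-2.5 V) = 5 V. LSB = 5 V / 2^15 ≈ 152.6 µV.
V_in − V_min = 1.079153 − (-2.5) = 3.579153 V.
Divide by LSB: 3.579153 × 32768/5 = 23456.3371.
Truncating gives code 23456.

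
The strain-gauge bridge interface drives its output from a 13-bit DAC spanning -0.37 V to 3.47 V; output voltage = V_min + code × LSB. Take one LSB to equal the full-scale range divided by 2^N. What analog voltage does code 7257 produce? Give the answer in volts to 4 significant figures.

3.032 V

Span: 3.47 V − (-0.37 V) = 3.84 V. LSB = 3.84 V / 2^13.
Output = V_min + (7257/8192) × range = -0.37 + 0.885864 × 3.84 V
      = -0.37 + 3.40172 = 3.03172 V.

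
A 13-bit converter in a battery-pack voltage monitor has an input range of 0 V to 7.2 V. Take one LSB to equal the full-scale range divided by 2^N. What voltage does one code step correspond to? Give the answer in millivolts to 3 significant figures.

Range is 7.2 V.
Number of codes = 2^13 = 8192.
LSB = 7.2 V / 2^13 = 0.879 mV.

0.879 mV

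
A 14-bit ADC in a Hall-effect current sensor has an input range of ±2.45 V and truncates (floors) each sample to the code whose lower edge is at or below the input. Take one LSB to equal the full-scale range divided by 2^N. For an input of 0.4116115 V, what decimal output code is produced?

Range = 2.45 − (-2.45) = 4.9 V. LSB = 4.9 V / 2^14 ≈ 299.1 µV.
code = ⌊(V_in − V_min)/LSB⌋ = ⌊(V_in − V_min) × 2^14 / range⌋
     = ⌊(0.4116115 − (-2.45)) × 16384 / 4.9⌋ = ⌊2.8616115 × 16384/4.9⌋
     = ⌊9568.294⌋ = 9568.

9568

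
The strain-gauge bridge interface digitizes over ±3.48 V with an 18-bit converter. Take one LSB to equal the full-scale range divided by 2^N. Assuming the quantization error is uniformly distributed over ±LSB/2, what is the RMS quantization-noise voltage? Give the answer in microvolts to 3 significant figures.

7.66 µV

Range = 3.48 − (-3.48) = 6.96 V.
LSB = 6.96 V ÷ 2^18 = 6.96/262144 V = 26.550 µV.
For a uniform distribution on [−LSB/2, +LSB/2], V_rms = LSB/√12 = 26.550 µV/3.4641 = 7.66 µV.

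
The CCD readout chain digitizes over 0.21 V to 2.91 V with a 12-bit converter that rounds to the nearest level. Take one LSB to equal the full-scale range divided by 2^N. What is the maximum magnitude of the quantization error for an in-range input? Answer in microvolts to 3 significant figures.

330 µV

The full-scale span is 2.91 − (0.21) = 2.7 V.
LSB = 2.7 V / 2^12 = 0.65918 mV.
|e|_max = LSB/2 = 330 µV.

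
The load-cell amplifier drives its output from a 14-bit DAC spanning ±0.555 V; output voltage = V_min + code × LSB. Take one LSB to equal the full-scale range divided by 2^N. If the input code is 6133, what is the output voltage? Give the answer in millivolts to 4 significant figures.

-139.5 mV

Range = 0.555 − (-0.555) = 1.11 V. LSB = 1.11 V / 2^14.
V_out = V_min + code × LSB = -0.555 V + 6133 × 1.11 V / 16384
      = -0.555 V + 0.415505 V = -0.139495 V.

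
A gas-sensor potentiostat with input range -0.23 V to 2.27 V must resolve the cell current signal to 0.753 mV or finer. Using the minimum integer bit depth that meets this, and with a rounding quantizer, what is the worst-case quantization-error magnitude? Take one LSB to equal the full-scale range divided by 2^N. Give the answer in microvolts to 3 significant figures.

305 µV

Span: 2.27 V − (-0.23 V) = 2.5 V.
2.5 V / 0.753 mV = 3320. Since 2^11 = 2048 and 2^12 = 4096, N = 12.
LSB = 2.5 V / 2^12 = 0.61035 mV.
Half an LSB is 305 µV.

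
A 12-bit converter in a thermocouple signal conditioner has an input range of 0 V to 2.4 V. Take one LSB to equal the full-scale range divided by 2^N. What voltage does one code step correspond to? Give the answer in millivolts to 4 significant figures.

0.5859 mV

V_FS = 2.4 V.
Number of codes = 2^12 = 4096.
LSB = 2.4 V / 2^12 = 0.5859 mV.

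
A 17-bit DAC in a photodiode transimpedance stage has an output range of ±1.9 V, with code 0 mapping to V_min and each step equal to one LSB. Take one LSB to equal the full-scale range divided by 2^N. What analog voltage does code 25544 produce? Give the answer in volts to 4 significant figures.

-1.159 V

Span: 1.9 V − (-1.9 V) = 3.8 V. LSB = 3.8 V / 2^17.
V_out = -1.9 + 25544 × (3.8/131072) V
      = -1.9 V + 0.740564 V = -1.15944 V.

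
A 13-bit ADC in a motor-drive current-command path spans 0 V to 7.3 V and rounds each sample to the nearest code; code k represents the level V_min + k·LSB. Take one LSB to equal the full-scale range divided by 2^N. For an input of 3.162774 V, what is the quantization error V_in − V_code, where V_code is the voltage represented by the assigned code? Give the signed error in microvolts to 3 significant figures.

Span = 7.3 V. LSB = 7.3 V / 2^13 ≈ 0.8911 mV.
(3.162774 − (0)) / LSB = 3.162774 × 8192/7.3 = 3549.2390. Nearest integer: k = 3549.
V_code = V_min + k × range/2^13 = 0 + 3549 × 7.3/8192 = 3.162561035 V.
e = 3.162774 − (3.162561035) = +213 µV.

+213 µV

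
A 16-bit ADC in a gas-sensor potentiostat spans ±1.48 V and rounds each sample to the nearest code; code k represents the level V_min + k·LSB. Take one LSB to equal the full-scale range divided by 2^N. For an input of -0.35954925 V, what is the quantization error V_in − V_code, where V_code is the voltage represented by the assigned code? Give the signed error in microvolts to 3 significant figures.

+17.4 µV

Full-scale range = 1.48 V − (-1.48 V) = 2.96 V. LSB = 2.96 V / 2^16 ≈ 45.17 µV.
(V_in − V_min)/LSB = (-0.35954925 − (-1.48)) × 65536/2.96 = 24807.3853 → nearest code k = 24807.
V_code = V_min + k × range/2^16 = -1.48 + 24807 × 2.96/65536 = -0.35956665039 V.
e = -0.35954925 − (-0.35956665039) = +17.4 µV.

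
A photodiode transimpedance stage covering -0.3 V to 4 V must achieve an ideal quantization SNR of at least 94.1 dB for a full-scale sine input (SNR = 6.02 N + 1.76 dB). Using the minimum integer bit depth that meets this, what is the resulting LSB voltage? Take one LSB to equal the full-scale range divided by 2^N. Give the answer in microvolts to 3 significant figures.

Span: 4 V − (-0.3 V) = 4.3 V.
N ≥ (94.1 − 1.76)/6.02 = 15.339 → N_min = 16.
LSB = 4.3 V / 2^16 = 65.6 µV.

65.6 µV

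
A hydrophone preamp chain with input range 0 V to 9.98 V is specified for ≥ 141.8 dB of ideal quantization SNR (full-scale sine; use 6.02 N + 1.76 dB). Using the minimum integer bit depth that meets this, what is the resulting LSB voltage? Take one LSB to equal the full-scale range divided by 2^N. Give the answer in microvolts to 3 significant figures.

0.595 µV

Range is 9.98 V.
6.02 N + 1.76 ≥ 141.8 gives N ≥ 23.262, so the minimum integer is 24.
LSB = 9.98 V ÷ 2^24 = 9.98/16777216 V = 0.595 µV.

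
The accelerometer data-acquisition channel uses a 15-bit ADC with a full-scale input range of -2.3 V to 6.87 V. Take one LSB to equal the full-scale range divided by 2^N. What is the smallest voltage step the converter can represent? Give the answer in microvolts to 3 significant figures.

Full-scale range = 6.87 V − (-2.3 V) = 9.17 V.
There are 2^15 = 32768 steps.
LSB = 9.17 V ÷ 2^15 = 9.17/32768 V = 280 µV.

280 µV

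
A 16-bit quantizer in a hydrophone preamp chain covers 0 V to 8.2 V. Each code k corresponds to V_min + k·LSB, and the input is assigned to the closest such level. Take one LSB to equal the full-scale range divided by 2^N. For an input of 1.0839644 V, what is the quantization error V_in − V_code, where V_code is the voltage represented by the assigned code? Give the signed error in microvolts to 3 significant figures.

Span = 8.2 V. LSB = 8.2 V / 2^16 ≈ 125.1 µV.
(1.0839644 − (0)) / LSB = 1.0839644 × 65536/8.2 = 8663.2550. Nearest integer: k = 8663.
Reconstructed level: 0 + 8663 × 8.2/65536 V = 1.0839324951 V.
V_in − V_code = 1.0839644 − (1.0839324951) = +31.9 µV.

+31.9 µV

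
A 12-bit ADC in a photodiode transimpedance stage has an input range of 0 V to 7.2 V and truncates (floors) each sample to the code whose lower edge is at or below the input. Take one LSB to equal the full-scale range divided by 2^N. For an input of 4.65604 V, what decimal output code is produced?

Range is 7.2 V. LSB = 7.2 V / 2^12 ≈ 1.758 mV.
(V_in − V_min) × 2^12/range = (4.65604 − (0)) × 4096/7.2 = 2648.769.
Floor → code = 2648.

2648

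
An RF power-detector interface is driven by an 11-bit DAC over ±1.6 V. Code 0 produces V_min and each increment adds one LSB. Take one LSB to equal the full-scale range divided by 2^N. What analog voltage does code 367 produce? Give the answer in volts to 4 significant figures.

-1.027 V

Full-scale range = 1.6 V − (-1.6 V) = 3.2 V. LSB = 3.2 V / 2^11.
V_out = V_min + code × LSB = -1.6 V + 367 × 3.2 V / 2048
      = -1.6 V + 0.573438 V = -1.02656 V.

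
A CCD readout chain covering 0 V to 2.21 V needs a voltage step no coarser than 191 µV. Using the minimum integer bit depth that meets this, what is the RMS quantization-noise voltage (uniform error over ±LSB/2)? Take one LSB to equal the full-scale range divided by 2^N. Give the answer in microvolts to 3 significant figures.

V_FS = 2.21 V.
Levels needed ≥ 2.21/191 µV = 11570. 2^14 = 16384 suffices, so N_min = 14.
Step size = 2.21/16384 V = 134.89 µV.
RMS noise = LSB/√12 = 38.9 µV.

38.9 µV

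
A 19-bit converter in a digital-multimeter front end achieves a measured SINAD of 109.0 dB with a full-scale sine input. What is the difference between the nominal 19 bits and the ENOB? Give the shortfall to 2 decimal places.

1.19 bits

ENOB = (SINAD − 1.76)/6.02 = (109.0 − 1.76)/6.02 = 17.8140 bits.
19 − 17.8140 = 1.19 bits below nominal.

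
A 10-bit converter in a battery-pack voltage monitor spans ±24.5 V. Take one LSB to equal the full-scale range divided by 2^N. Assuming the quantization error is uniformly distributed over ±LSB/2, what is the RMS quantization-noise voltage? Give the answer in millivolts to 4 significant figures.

The full-scale span is 24.5 − (-24.5) = 49 V.
Step size = 49/1024 V = 47.8516 mV.
RMS of a uniform error over width LSB is LSB/√12 = 13.81 mV.

13.81 mV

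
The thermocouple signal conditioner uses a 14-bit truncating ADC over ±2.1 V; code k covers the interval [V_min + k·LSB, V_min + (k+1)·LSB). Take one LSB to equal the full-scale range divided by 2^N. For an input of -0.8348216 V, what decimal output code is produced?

4935

The full-scale span is 2.1 − (-2.1) = 4.2 V. LSB = 4.2 V / 2^14 ≈ 256.3 µV.
code = ⌊(V_in − V_min)/LSB⌋ = ⌊(V_in − V_min) × 2^14 / range⌋
     = ⌊(-0.8348216 − (-2.1)) × 16384 / 4.2⌋ = ⌊1.2651784 × 16384/4.2⌋
     = ⌊4935.401⌋ = 4935.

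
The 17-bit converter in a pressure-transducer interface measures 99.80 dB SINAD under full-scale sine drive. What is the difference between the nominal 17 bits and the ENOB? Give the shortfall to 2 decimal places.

0.71 bits

ENOB = (SINAD − 1.76)/6.02 = (99.80 − 1.76)/6.02 = 16.2857 bits.
Lost resolution: 17 − 16.2857 = 0.7143 bits.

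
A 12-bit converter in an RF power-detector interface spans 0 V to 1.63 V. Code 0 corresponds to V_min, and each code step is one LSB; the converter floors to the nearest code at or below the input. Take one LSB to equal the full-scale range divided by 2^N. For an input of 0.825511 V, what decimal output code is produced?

Span = 1.63 V. LSB = 1.63 V / 2^12 ≈ 397.9 µV.
(V_in − V_min) × 2^12/range = (0.825511 − (0)) × 4096/1.63 = 2074.413.
Floor → code = 2074.

2074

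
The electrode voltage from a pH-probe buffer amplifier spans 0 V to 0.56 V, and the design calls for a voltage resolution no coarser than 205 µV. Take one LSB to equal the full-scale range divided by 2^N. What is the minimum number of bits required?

Full-scale range = 0.56 V.
0.56 V / 205 µV = 2732. Since 2^11 = 2048 and 2^12 = 4096, N = 12.

12 bits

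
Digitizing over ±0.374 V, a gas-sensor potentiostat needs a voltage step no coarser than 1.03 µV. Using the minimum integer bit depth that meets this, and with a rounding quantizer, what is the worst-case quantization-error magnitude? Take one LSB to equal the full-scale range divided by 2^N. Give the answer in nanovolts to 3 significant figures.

357 nV

Range = 0.374 − (-0.374) = 0.748 V.
Need 2^N ≥ 0.748 V / 1.03 µV = 726200 → N_min = 20.
LSB = 0.748 V ÷ 2^20 = 0.748/1048576 V = 0.71335 µV.
Half an LSB is 357 nV.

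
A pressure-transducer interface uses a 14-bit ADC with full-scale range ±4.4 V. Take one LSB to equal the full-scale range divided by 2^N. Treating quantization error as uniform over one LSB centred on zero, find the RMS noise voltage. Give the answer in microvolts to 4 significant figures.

Full-scale range = 4.4 V − (-4.4 V) = 8.8 V.
Step size = 8.8/16384 V = 0.537109 mV.
σ_q = LSB/√12 = 0.537109 mV/3.4641 = 155.1 µV.

155.1 µV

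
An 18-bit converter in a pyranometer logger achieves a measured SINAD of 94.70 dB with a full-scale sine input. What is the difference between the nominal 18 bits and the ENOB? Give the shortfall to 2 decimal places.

2.56 bits

Effective bits = (94.70 − 1.76)/6.02 = 15.4385.
Shortfall = 18 − 15.4385 = 2.5615 bits.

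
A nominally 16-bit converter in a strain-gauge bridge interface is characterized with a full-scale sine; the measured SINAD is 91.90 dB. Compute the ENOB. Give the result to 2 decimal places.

14.97 bits

Inverting SNR = 6.02 N + 1.76: N_eff = (91.90 − 1.76)/6.02 = 14.9734.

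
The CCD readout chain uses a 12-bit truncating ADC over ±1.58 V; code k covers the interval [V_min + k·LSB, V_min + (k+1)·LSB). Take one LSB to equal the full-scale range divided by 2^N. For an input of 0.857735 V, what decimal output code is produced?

3159

Span: 1.58 V − (-1.58 V) = 3.16 V. LSB = 3.16 V / 2^12 ≈ 0.7715 mV.
code = ⌊(V_in − V_min)/LSB⌋ = ⌊(V_in − V_min) × 2^12 / range⌋
     = ⌊(0.857735 − (-1.58)) × 4096 / 3.16⌋ = ⌊2.437735 × 4096/3.16⌋
     = ⌊3159.798⌋ = 3159.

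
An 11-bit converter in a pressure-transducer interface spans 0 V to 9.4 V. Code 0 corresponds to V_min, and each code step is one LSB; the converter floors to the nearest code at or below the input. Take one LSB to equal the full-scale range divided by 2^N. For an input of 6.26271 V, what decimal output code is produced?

1364

Range is 9.4 V. LSB = 9.4 V / 2^11 ≈ 4.590 mV.
code = ⌊(V_in − V_min)/LSB⌋ = ⌊(V_in − V_min) × 2^11 / range⌋
     = ⌊(6.26271 − (0)) × 2048 / 9.4⌋ = ⌊6.26271 × 2048/9.4⌋
     = ⌊1364.471⌋ = 1364.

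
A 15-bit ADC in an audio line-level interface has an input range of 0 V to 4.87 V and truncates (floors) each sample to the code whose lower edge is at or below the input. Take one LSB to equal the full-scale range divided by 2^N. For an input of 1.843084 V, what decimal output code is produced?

12401

Span = 4.87 V. LSB = 4.87 V / 2^15 ≈ 148.6 µV.
code = ⌊(V_in − V_min)/LSB⌋ = ⌊(V_in − V_min) × 2^15 / range⌋
     = ⌊(1.843084 − (0)) × 32768 / 4.87⌋ = ⌊1.843084 × 32768/4.87⌋
     = ⌊12401.268⌋ = 12401.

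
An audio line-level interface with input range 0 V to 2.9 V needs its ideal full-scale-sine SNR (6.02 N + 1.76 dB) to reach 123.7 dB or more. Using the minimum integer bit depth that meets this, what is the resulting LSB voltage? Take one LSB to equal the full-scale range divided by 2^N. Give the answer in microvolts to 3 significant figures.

Full-scale range = 2.9 V.
N ≥ (123.7 − 1.76)/6.02 = 20.256 → N_min = 21.
LSB = 2.9 V / 2^21 = 1.38 µV.

1.38 µV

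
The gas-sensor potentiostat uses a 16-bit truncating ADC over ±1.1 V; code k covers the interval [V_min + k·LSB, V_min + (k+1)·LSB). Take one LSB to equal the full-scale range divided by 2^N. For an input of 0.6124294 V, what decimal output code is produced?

Span: 1.1 V − (-1.1 V) = 2.2 V. LSB = 2.2 V / 2^16 ≈ 33.57 µV.
(V_in − V_min) × 2^16/range = (0.6124294 − (-1.1)) × 65536/2.2 = 51011.715.
Floor → code = 51011.

51011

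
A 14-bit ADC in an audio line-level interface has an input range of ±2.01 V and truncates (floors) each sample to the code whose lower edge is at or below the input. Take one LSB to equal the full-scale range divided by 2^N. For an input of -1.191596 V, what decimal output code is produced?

3335

Range = 2.01 − (-2.01) = 4.02 V. LSB = 4.02 V / 2^14 ≈ 245.4 µV.
code = ⌊(V_in − V_min)/LSB⌋ = ⌊(V_in − V_min) × 2^14 / range⌋
     = ⌊(-1.191596 − (-2.01)) × 16384 / 4.02⌋ = ⌊0.818404 × 16384/4.02⌋
     = ⌊3335.505⌋ = 3335.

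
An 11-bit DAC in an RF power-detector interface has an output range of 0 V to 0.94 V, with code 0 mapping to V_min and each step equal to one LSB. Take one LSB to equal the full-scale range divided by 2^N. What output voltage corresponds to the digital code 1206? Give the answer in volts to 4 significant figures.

Range is 0.94 V. LSB = 0.94 V / 2^11.
Output = V_min + (1206/2048) × range = 0 + 0.588867 × 0.94 V
      = 0 V + 0.553535 V = 0.553535 V.

0.5535 V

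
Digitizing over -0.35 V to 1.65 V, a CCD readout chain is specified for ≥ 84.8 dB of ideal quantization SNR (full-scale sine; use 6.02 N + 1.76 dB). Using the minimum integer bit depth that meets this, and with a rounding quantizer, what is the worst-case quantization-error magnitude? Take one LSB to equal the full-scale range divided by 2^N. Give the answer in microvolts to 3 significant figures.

61.0 µV

Full-scale range = 1.65 V − (-0.35 V) = 2 V.
Solving 6.02 N ≥ 84.8 − 1.76: N ≥ 13.794. Round up → N = 14.
One LSB is 2 V / 16384 = 122.07 µV.
|e|_max = LSB/2 = 61.0 µV.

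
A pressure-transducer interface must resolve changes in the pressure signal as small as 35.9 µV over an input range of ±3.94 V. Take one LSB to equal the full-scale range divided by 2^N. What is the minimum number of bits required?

Range = 3.94 − (-3.94) = 7.88 V.
Need 2^N ≥ 7.88 V / 35.9 µV = 219500 → N_min = 18.

18 bits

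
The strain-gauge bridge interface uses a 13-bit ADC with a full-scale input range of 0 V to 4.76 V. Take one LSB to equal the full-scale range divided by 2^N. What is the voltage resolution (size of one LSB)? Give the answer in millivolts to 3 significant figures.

Span = 4.76 V.
Number of codes = 2^13 = 8192.
Step size = 4.76/8192 V = 0.581 mV.

0.581 mV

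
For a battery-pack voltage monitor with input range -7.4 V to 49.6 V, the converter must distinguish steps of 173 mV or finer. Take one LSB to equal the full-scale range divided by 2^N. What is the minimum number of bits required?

Span: 49.6 V − (-7.4 V) = 57 V.
57 V / 173 mV = 329.5. Since 2^8 = 256 and 2^9 = 512, N = 9.

9 bits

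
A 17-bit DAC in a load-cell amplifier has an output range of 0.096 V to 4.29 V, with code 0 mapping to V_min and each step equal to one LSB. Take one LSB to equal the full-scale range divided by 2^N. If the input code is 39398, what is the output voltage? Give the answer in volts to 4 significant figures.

Span: 4.29 V − (0.096 V) = 4.194 V. LSB = 4.194 V / 2^17.
V_out = 0.096 + 39398 × (4.194/131072) V
      = 0.096 V + 1.26064 V = 1.35664 V.

1.357 V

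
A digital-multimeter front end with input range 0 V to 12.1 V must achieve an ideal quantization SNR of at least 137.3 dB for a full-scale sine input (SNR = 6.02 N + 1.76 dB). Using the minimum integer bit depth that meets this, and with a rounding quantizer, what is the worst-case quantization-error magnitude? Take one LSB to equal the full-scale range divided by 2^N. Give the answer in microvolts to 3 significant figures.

Range is 12.1 V.
Required N = ⌈(137.3 − 1.76)/6.02⌉ = ⌈22.515⌉ = 23.
One LSB is 12.1 V / 8388608 = 1.4424 µV.
|e|_max = LSB/2 = 0.721 µV.

0.721 µV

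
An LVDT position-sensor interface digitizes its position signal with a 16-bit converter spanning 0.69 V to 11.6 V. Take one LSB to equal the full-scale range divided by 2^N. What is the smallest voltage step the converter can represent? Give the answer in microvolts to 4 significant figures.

166.5 µV

Span: 11.6 V − (0.69 V) = 10.91 V.
Number of codes = 2^16 = 65536.
Step size = 10.91/65536 V = 166.5 µV.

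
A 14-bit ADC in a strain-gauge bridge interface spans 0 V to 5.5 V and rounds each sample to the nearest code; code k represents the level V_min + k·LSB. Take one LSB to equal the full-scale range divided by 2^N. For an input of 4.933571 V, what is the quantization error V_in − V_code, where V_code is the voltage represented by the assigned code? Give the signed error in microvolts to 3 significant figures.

Full-scale range = 5.5 V. LSB = 5.5 V / 2^14 ≈ 335.7 µV.
(4.933571 − (0)) / LSB = 4.933571 × 16384/5.5 = 14696.6595. Nearest integer: k = 14697.
V_code = V_min + k × range/2^14 = 0 + 14697 × 5.5/16384 = 4.9336853027 V.
e = 4.933571 − (4.9336853027) = −114 µV.

−114 µV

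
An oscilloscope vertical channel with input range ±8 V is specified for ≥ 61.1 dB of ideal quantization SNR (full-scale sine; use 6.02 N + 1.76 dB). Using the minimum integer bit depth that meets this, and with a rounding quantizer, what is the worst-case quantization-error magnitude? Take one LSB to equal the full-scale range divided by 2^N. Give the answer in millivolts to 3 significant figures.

7.81 mV

The full-scale span is 8 − (-8) = 16 V.
Required N = ⌈(61.1 − 1.76)/6.02⌉ = ⌈9.857⌉ = 10.
LSB = 16 V / 2^10 = 15.625 mV.
Max error for round-to-nearest is LSB/2 = 7.81 mV.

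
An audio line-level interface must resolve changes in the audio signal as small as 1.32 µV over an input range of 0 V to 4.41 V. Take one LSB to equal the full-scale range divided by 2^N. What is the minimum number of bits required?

Span = 4.41 V.
Levels needed ≥ 4.41/1.32 µV = 3.341e6. 2^22 = 4194304 suffices, so N_min = 22.

22 bits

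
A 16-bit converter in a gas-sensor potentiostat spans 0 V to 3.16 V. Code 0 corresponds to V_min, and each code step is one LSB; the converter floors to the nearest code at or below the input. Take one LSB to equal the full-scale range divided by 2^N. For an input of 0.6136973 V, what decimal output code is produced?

Span = 3.16 V. LSB = 3.16 V / 2^16 ≈ 48.22 µV.
V_in − V_min = 0.6136973 − (0) = 0.6136973 V.
Divide by LSB: 0.6136973 × 65536/3.16 = 12727.6159.
Truncating gives code 12727.

12727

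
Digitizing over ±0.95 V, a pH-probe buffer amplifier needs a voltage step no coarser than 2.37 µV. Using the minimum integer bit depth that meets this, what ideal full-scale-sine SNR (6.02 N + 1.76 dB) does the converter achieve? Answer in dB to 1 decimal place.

122.2 dB

Range = 0.95 − (-0.95) = 1.9 V.
Required number of levels: 1.9/2.37 µV = 801690; smallest N with 2^N ≥ that is 20.
SNR = 6.02 × 20 + 1.76 = 122.16 dB.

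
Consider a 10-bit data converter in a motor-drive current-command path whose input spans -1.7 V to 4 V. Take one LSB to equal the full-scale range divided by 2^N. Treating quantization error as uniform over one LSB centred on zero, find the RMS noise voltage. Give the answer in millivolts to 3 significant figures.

1.61 mV

Span: 4 V − (-1.7 V) = 5.7 V.
One LSB is 5.7 V / 1024 = 5.5664 mV.
σ_q = LSB/√12 = 5.5664 mV/3.4641 = 1.61 mV.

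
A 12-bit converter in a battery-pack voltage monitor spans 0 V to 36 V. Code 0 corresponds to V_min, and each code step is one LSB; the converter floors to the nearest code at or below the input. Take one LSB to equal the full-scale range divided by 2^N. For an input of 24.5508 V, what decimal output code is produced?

2793

V_FS = 36 V. LSB = 36 V / 2^12 ≈ 8.789 mV.
(V_in − V_min) × 2^12/range = (24.5508 − (0)) × 4096/36 = 2793.335.
Floor → code = 2793.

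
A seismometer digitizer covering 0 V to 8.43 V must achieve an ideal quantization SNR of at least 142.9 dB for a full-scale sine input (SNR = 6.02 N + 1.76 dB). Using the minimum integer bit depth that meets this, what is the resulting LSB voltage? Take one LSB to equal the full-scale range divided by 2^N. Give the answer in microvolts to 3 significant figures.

Span = 8.43 V.
N ≥ (142.9 − 1.76)/6.02 = 23.445 → N_min = 24.
LSB = 8.43 V / 2^24 = 0.502 µV.

0.502 µV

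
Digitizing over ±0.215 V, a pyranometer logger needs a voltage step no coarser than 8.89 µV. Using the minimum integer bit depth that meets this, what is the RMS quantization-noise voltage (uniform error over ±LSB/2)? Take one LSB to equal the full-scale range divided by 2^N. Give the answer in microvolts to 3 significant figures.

Full-scale range = 0.215 V − (-0.215 V) = 0.43 V.
Levels needed ≥ 0.43/8.89 µV = 48370. 2^16 = 65536 suffices, so N_min = 16.
LSB = 0.43 V / 2^16 = 6.5613 µV.
V_rms = LSB/√12 = 1.89 µV.

1.89 µV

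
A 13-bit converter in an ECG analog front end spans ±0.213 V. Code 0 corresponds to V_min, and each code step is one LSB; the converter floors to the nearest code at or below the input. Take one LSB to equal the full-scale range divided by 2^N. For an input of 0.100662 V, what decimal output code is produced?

6031

Range = 0.213 − (-0.213) = 0.426 V. LSB = 0.426 V / 2^13 ≈ 52.00 µV.
code = ⌊(V_in − V_min)/LSB⌋ = ⌊(V_in − V_min) × 2^13 / range⌋
     = ⌊(0.100662 − (-0.213)) × 8192 / 0.426⌋ = ⌊0.313662 × 8192/0.426⌋
     = ⌊6031.735⌋ = 6031.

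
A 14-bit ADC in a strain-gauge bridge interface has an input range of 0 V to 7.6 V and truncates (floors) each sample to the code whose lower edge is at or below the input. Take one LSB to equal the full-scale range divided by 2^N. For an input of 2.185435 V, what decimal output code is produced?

Range is 7.6 V. LSB = 7.6 V / 2^14 ≈ 463.9 µV.
code = ⌊(V_in − V_min)/LSB⌋ = ⌊(V_in − V_min) × 2^14 / range⌋
     = ⌊(2.185435 − (0)) × 16384 / 7.6⌋ = ⌊2.185435 × 16384/7.6⌋
     = ⌊4711.338⌋ = 4711.

4711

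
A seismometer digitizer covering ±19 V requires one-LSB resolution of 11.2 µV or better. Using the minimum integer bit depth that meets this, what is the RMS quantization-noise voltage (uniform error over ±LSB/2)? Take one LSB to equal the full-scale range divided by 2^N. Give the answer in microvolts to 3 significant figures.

2.62 µV

The full-scale span is 19 − (-19) = 38 V.
Need 2^N ≥ 38 V / 11.2 µV = 3.393e6 → N_min = 22.
LSB = 38 V ÷ 2^22 = 38/4194304 V = 9.0599 µV.
RMS noise = LSB/√12 = 2.62 µV.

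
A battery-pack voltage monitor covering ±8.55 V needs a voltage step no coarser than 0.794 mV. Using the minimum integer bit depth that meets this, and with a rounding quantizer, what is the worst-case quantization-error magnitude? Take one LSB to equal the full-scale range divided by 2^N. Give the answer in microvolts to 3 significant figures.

Full-scale range = 8.55 V − (-8.55 V) = 17.1 V.
Required number of levels: 17.1/0.794 mV = 21537; smallest N with 2^N ≥ that is 15.
LSB = 17.1 V ÷ 2^15 = 17.1/32768 V = 0.52185 mV.
Max error for round-to-nearest is LSB/2 = 261 µV.

261 µV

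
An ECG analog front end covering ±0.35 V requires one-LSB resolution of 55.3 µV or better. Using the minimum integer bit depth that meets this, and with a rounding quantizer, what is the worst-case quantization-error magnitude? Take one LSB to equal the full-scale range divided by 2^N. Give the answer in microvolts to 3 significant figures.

The full-scale span is 0.35 − (-0.35) = 0.7 V.
Levels needed ≥ 0.7/55.3 µV = 12660. 2^14 = 16384 suffices, so N_min = 14.
One LSB is 0.7 V / 16384 = 42.725 µV.
Half an LSB is 21.4 µV.

21.4 µV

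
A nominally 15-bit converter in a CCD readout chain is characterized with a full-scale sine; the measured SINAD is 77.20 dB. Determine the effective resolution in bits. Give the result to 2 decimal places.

12.53 bits

(77.20 − 1.76) / 6.02 = 75.44/6.02 = 12.5316 effective bits.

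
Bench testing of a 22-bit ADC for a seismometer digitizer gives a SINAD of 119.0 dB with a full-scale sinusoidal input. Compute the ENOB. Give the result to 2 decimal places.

ENOB = (SINAD − 1.76) / 6.02 = (119.0 − 1.76) / 6.02 = 117.24 / 6.02 = 19.4751.

19.48 bits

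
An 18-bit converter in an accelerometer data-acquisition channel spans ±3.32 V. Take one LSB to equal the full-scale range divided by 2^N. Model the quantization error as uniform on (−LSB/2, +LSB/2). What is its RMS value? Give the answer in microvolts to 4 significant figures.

The full-scale span is 3.32 − (-3.32) = 6.64 V.
Step size = 6.64/262144 V = 25.3296 µV.
V_rms = LSB/√12 = 25.3296 µV / √12 = 7.312 µV.

7.312 µV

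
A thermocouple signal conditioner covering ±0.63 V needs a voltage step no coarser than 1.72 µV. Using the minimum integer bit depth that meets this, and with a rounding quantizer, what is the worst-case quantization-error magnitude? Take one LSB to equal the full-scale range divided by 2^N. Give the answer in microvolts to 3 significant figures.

0.601 µV

The full-scale span is 0.63 − (-0.63) = 1.26 V.
Need 2^N ≥ 1.26 V / 1.72 µV = 732600 → N_min = 20.
Step size = 1.26/1048576 V = 1.2016 µV.
|e|_max = LSB/2 = 0.601 µV.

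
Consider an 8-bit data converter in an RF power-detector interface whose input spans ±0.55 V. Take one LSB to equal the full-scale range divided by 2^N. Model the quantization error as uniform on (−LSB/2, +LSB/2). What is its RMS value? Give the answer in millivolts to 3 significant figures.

1.24 mV

Span: 0.55 V − (-0.55 V) = 1.1 V.
One LSB is 1.1 V / 256 = 4.2969 mV.
σ_q = LSB/√12 = 4.2969 mV/3.4641 = 1.24 mV.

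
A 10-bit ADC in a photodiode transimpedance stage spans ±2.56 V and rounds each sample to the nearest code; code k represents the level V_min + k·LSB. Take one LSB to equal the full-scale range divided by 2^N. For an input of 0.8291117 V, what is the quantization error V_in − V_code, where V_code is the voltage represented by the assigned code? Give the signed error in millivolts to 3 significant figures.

−0.888 mV

Full-scale range = 2.56 V − (-2.56 V) = 5.12 V. LSB = 5.12 V / 2^10 ≈ 5.000 mV.
Position in LSBs: (0.8291117 − (-2.56)) × 1024/5.12 = 677.8223; rounding gives k = 678.
Reconstructed level: -2.56 + 678 × 5.12/1024 V = 0.8300000000 V.
e = 0.8291117 − (0.8300000000) = −0.888 mV.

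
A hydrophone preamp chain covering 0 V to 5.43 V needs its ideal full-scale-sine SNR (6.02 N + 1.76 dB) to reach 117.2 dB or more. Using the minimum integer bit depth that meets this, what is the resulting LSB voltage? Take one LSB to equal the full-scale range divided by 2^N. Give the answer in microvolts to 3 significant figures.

V_FS = 5.43 V.
N ≥ (117.2 − 1.76)/6.02 = 19.176 → N_min = 20.
One LSB is 5.43 V / 1048576 = 5.18 µV.

5.18 µV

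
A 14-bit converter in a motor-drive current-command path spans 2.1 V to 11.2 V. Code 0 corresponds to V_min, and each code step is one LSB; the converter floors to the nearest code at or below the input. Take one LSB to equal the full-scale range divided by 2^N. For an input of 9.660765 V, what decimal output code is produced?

13612

Span: 11.2 V − (2.1 V) = 9.1 V. LSB = 9.1 V / 2^14 ≈ 0.5554 mV.
(V_in − V_min) × 2^14/range = (9.660765 − (2.1)) × 16384/9.1 = 13612.700.
Floor → code = 13612.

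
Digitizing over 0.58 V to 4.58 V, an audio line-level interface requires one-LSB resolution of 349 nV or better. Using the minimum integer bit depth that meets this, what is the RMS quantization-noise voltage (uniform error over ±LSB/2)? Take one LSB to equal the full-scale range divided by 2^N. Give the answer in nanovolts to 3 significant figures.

68.8 nV

Full-scale range = 4.58 V − (0.58 V) = 4 V.
Levels needed ≥ 4/349 nV = 1.146e7. 2^24 = 16777216 suffices, so N_min = 24.
LSB = 4 V / 2^24 = 238.42 nV.
RMS noise = LSB/√12 = 68.8 nV.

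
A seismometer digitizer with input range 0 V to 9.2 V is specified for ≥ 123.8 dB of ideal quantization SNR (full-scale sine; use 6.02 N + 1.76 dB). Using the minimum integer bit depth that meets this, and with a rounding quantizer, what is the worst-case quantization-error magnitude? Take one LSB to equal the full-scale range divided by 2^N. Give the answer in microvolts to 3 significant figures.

Range is 9.2 V.
6.02 N + 1.76 ≥ 123.8 gives N ≥ 20.272, so the minimum integer is 21.
Step size = 9.2/2097152 V = 4.3869 µV.
Max error for round-to-nearest is LSB/2 = 2.19 µV.

2.19 µV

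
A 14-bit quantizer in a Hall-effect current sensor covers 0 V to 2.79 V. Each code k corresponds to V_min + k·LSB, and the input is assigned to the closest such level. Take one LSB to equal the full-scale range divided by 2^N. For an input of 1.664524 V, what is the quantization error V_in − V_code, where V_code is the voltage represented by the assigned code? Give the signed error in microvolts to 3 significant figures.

Range is 2.79 V. LSB = 2.79 V / 2^14 ≈ 170.3 µV.
(1.664524 − (0)) / LSB = 1.664524 × 16384/2.79 = 9774.7531. Nearest integer: k = 9775.
Reconstructed level: 0 + 9775 × 2.79/16384 V = 1.6645660400 V.
Error = V_in − V_code = 1.664524 − (1.6645660400) = −42.0 µV.

−42.0 µV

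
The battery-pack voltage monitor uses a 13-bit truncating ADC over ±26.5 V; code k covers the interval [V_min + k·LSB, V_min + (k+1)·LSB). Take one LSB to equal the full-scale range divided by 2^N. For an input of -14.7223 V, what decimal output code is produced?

1820

Full-scale range = 26.5 V − (-26.5 V) = 53 V. LSB = 53 V / 2^13 ≈ 6.470 mV.
code = ⌊(V_in − V_min)/LSB⌋ = ⌊(V_in − V_min) × 2^13 / range⌋
     = ⌊(-14.7223 − (-26.5)) × 8192 / 53⌋ = ⌊11.7777 × 8192/53⌋
     = ⌊1820.432⌋ = 1820.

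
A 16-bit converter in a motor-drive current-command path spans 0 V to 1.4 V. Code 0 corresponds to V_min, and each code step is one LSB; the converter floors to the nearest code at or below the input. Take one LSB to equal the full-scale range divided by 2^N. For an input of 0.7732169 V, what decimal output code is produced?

Range is 1.4 V. LSB = 1.4 V / 2^16 ≈ 21.36 µV.
(V_in − V_min) × 2^16/range = (0.7732169 − (0)) × 65536/1.4 = 36195.388.
Floor → code = 36195.

36195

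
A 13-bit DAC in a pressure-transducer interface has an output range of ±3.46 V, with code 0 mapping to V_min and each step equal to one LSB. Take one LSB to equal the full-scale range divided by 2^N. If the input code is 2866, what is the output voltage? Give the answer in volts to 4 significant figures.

The full-scale span is 3.46 − (-3.46) = 6.92 V. LSB = 6.92 V / 2^13.
V_out = V_min + code × LSB = -3.46 V + 2866 × 6.92 V / 8192
      = -3.46 + 2.42099 = -1.03901 V.

-1.039 V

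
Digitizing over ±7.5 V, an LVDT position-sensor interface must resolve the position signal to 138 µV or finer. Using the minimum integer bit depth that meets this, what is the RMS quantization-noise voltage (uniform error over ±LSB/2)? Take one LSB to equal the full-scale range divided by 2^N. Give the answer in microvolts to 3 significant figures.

Span: 7.5 V − (-7.5 V) = 15 V.
Need 2^N ≥ 15 V / 138 µV = 108700 → N_min = 17.
LSB = 15 V / 2^17 = 114.44 µV.
σ_q = LSB/√12 = 114.44 µV/3.4641 = 33.0 µV.

33.0 µV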